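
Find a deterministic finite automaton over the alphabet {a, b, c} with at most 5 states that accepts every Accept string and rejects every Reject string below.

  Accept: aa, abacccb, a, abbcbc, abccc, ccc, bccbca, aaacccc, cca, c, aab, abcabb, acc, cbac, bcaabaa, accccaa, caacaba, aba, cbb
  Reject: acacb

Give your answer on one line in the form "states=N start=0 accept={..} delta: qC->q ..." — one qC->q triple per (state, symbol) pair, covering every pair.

states=4 start=0 accept={0,1,3} delta: 0a->0 0b->0 0c->1 1a->0 1b->2 1c->3 2a->0 2b->0 2c->0 3a->0 3b->0 3c->0

Grow the machine one transition at a time. Run the examples from 0; the earliest place one falls off (shortest prefix, ties alphabetical) gets sent to the lowest-numbered state that keeps every Accept/Reject pair distinguishable — a pair clashes when both reach the same state with identical unread suffix — and to a fresh state only if none does.
a: 0a undefined. 0a->0: ok.
b: 0b undefined. 0b->0: ok.
c: 0c undefined. 0c->0: no, aa/acacb meet in 0. Open state 1: 0c->1.
ca: 1a undefined. 1a->0: ok.
cb: 1b undefined. 1b->0: no, aa/acacb meet in 0. 1b->1: no, c/acacb meet in 1. Open state 2: 1b->2.
cc: 1c undefined. 1c->0: no, abacccb/acacb meet in 2. 1c->1: no, abacccb/acacb meet in 2. 1c->2: no, acc/acacb meet in 2. Open state 3: 1c->3.
cba: 2a undefined. 2a->0: ok.
cbb: 2b undefined. 2b->0: ok.
cca: 3a undefined. 3a->0: ok.
ccc: 3c undefined. 3c->0: ok.
bccb: 3b undefined. 3b->0: ok.
abbcbc: 2c undefined. 2c->0: ok.
All examples now run through 4 states with every (state, symbol) defined. Accept strings end in {0,1,3}, Reject strings end in {2}; accept={0,1,3}.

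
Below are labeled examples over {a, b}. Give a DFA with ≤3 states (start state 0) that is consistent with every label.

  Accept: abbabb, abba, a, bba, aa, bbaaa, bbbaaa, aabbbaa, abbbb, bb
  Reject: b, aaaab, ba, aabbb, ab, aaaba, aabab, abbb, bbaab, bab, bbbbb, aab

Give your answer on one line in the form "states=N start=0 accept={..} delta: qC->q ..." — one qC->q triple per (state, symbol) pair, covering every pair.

State merging on the prefix tree: take the shortest (then alphabetical) example prefix whose next move is undefined and point that move at state 0, else 1, else 2, ...; a target is out if some Accept/Reject pair would then sit in one state with the same input left (inseparable). If every existing state is out, open a new one.
a: 0a undefined. 0a->0: ok.
b: 0b undefined. 0b->0: no, abbabb/b meet in 0. Open state 1: 0b->1.
ba: 1a undefined. 1a->0: no, a/ba meet in 0. 1a->1: no, bb/aabab meet in 1 with "b" left. Open state 2: 1a->2.
bb: 1b undefined. 1b->0: ok.
bab: 2b undefined. 2b->0: no, abbabb/aabab meet in 0. 2b->1: ok.
bbbaa: 2a undefined. 2a->0: ok.
All examples now run through 3 states with every (state, symbol) defined. Accept strings end in {0}, Reject strings end in {1,2}; accept={0}.

states=3 start=0 accept={0} delta: 0a->0 0b->1 1a->2 1b->0 2a->0 2b->1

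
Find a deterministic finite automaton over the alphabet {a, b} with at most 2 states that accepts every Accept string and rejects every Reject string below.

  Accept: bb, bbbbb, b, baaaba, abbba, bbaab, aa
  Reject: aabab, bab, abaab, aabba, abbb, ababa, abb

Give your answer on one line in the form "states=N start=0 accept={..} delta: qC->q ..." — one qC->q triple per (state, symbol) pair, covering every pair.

states=2 start=0 accept={0} delta: 0a->1 0b->0 1a->0 1b->1

Grow the machine one transition at a time. Run the examples from 0; the earliest place one falls off (shortest prefix, ties alphabetical) gets sent to the lowest-numbered state that keeps every Accept/Reject pair distinguishable — a pair clashes when both reach the same state with identical unread suffix — and to a fresh state only if none does.
a: 0a undefined. 0a->0: no, bb/abb meet in 0 with "bb" left. Open state 1: 0a->1.
b: 0b undefined. 0b->0: ok.
aa: 1a undefined. 1a->0: ok.
ab: 1b undefined. 1b->0: no, bb/aabab meet in 0. 1b->1: ok.
All examples now run through 2 states with every (state, symbol) defined. Accept strings end in {0}, Reject strings end in {1}; accept={0}.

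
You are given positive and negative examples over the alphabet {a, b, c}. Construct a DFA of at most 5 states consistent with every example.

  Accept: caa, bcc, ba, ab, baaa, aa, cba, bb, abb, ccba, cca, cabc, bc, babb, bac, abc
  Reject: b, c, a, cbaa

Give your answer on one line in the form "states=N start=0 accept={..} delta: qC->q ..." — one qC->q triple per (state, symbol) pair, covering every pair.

State merging on the prefix tree: take the shortest (then alphabetical) example prefix whose next move is undefined and point that move at state 0, else 1, else 2, ...; a target is out if some Accept/Reject pair would then sit in one state with the same input left (inseparable). If every existing state is out, open a new one.
a: 0a undefined. 0a->0: no, ab/b meet in 0 with "b" left. Open state 1: 0a->1.
b: 0b undefined. 0b->0: no, ba/a meet in 1. 0b->1: ok.
c: 0c undefined. 0c->0: no, cca/b meet in 1. 0c->1: ok.
aa: 1a undefined. 1a->0: no, caa/b meet in 1. 1a->1: no, caa/b meet in 1. Open state 2: 1a->2.
ab: 1b undefined. 1b->0: no, ba/cbaa meet in 2. 1b->1: no, caa/cbaa meet in 2 with "a" left. 1b->2: no, baaa/cbaa meet in 2 with "aa" left. Open state 3: 1b->3.
bc: 1c undefined. 1c->0: no, bcc/b meet in 1. 1c->1: no, bcc/b meet in 1. 1c->2: ok.
abb: 3b undefined. 3b->0: ok.
abc: 3c undefined. 3c->0: ok.
baa: 2a undefined. 2a->0: no, baaa/b meet in 1. 2a->1: no, caa/b meet in 1. 2a->2: ok.
bab: 2b undefined. 2b->0: no, ccba/b meet in 1. 2b->1: ok.
bac: 2c undefined. 2c->0: ok.
cba: 3a undefined. 3a->0: ok.
All examples now run through 4 states with every (state, symbol) defined. Accept strings end in {0,2,3}, Reject strings end in {1}; accept={0,2,3}.

states=4 start=0 accept={0,2,3} delta: 0a->1 0b->1 0c->1 1a->2 1b->3 1c->2 2a->2 2b->1 2c->0 3a->0 3b->0 3c->0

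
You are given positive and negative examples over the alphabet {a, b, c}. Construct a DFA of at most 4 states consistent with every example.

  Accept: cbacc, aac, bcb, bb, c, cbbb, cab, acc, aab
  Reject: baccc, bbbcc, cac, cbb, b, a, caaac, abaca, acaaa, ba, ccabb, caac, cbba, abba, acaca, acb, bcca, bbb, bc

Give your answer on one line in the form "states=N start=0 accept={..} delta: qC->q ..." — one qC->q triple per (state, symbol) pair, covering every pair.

State merging on the prefix tree: take the shortest (then alphabetical) example prefix whose next move is undefined and point that move at state 0, else 1, else 2, ...; a target is out if some Accept/Reject pair would then sit in one state with the same input left (inseparable). If every existing state is out, open a new one.
a: 0a undefined. 0a->0: no, aab/b meet in 0 with "b" left. Open state 1: 0a->1.
b: 0b undefined. 0b->0: no, bb/b meet in 0. 0b->1: no, bcb/acb meet in 1 with "cb" left. Open state 2: 0b->2.
c: 0c undefined. 0c->0: no, aac/caac meet in 1 with "ac" left. 0c->1: no, aac/cac meet in 1 with "ac" left. 0c->2: no, c/b meet in 2. Open state 3: 0c->3.
aa: 1a undefined. 1a->0: no, aab/b meet in 2. 1a->1: ok.
ab: 1b undefined. 1b->0: ok.
ac: 1c undefined. 1c->0: ok.
ba: 2a undefined. 2a->0: no, aac/ba meet in 0. 2a->1: ok.
bb: 2b undefined. 2b->0: ok.
bc: 2c undefined. 2c->0: no, aac/bc meet in 0. 2c->1: no, aac/bbbcc meet in 0. 2c->2: ok.
ca: 3a undefined. 3a->0: no, aac/caaac meet in 0. 3a->1: no, aac/cac meet in 0. 3a->2: no, aac/caaac meet in 0. 3a->3: ok.
cb: 3b undefined. 3b->0: ok.
cc: 3c undefined. 3c->0: no, aac/baccc meet in 0. 3c->1: ok.
All examples now run through 4 states with every (state, symbol) defined. Accept strings end in {0,3}, Reject strings end in {1,2}; accept={0,3}.

states=4 start=0 accept={0,3} delta: 0a->1 0b->2 0c->3 1a->1 1b->0 1c->0 2a->1 2b->0 2c->2 3a->3 3b->0 3c->1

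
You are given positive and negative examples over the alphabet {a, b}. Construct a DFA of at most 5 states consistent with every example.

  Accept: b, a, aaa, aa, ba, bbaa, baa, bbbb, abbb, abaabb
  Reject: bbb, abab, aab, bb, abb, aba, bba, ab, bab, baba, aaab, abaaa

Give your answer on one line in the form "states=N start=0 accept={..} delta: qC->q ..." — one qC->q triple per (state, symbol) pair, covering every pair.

states=5 start=0 accept={1,4} delta: 0a->1 0b->1 1a->1 1b->2 2a->3 2b->0 3a->4 3b->0 4a->0 4b->0

Fold the examples into a partial DFA from state 0: repeatedly fix the first undefined (state, symbol) met by the shortest-then-alphabetical prefix, trying targets in increasing order and rejecting any under which an Accept and a Reject string meet in one state with the same remainder; add a state when all current targets are rejected. Accepting states are where Accept strings end.
a: 0a undefined. 0a->0: no, b/aab meet in 0 with "b" left. Open state 1: 0a->1.
b: 0b undefined. 0b->0: no, b/bbb meet in 0. 0b->1: ok.
aa: 1a undefined. 1a->0: no, b/aab meet in 1. 1a->1: ok.
ab: 1b undefined. 1b->0: no, b/bbb meet in 1. 1b->1: no, b/bbb meet in 1. Open state 2: 1b->2.
aba: 2a undefined. 2a->0: no, b/abab meet in 1. 2a->1: no, b/aba meet in 1. 2a->2: no, bbaa/aab meet in 2. Open state 3: 2a->3.
abb: 2b undefined. 2b->0: ok.
abaa: 3a undefined. 3a->0: no, b/abaaa meet in 1. 3a->1: no, b/abaaa meet in 1. 3a->2: no, bbaa/aab meet in 2. 3a->3: no, bbaa/aba meet in 3. Open state 4: 3a->4.
abab: 3b undefined. 3b->0: ok.
abaaa: 4a undefined. 4a->0: ok.
abaab: 4b undefined. 4b->0: ok.
All examples now run through 5 states with every (state, symbol) defined. Accept strings end in {1,4}, Reject strings end in {0,2,3}; accept={1,4}.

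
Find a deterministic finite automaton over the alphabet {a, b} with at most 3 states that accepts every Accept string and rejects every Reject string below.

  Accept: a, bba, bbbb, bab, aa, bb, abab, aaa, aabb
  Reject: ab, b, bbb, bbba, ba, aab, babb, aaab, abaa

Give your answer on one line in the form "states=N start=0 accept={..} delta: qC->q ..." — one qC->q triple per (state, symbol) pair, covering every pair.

Fold the examples into a partial DFA from state 0: repeatedly fix the first undefined (state, symbol) met by the shortest-then-alphabetical prefix, trying targets in increasing order and rejecting any under which an Accept and a Reject string meet in one state with the same remainder; add a state when all current targets are rejected. Accepting states are where Accept strings end.
a: 0a undefined. 0a->0: ok.
b: 0b undefined. 0b->0: no, a/ab meet in 0. Open state 1: 0b->1.
ba: 1a undefined. 1a->0: no, a/ba meet in 0. 1a->1: ok.
bb: 1b undefined. 1b->0: ok.
All examples now run through 2 states with every (state, symbol) defined. Accept strings end in {0}, Reject strings end in {1}; accept={0}.

states=2 start=0 accept={0} delta: 0a->0 0b->1 1a->1 1b->0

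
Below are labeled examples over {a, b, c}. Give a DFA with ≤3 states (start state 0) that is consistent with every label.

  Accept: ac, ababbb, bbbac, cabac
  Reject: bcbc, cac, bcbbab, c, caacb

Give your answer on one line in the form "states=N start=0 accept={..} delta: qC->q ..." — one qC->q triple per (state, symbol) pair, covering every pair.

Grow the machine one transition at a time. Run the examples from 0; the earliest place one falls off (shortest prefix, ties alphabetical) gets sent to the lowest-numbered state that keeps every Accept/Reject pair distinguishable — a pair clashes when both reach the same state with identical unread suffix — and to a fresh state only if none does.
a: 0a undefined. 0a->0: no, ac/c meet in 0 with "c" left. Open state 1: 0a->1.
b: 0b undefined. 0b->0: ok.
c: 0c undefined. 0c->0: no, ac/cac meet in 1 with "c" left. 0c->1: ok.
ab: 1b undefined. 1b->0: no, ababbb/bcbbab meet in 0. 1b->1: no, ac/bcbc meet in 1 with "c" left. Open state 2: 1b->2.
ac: 1c undefined. 1c->0: ok.
ca: 1a undefined. 1a->0: no, ac/caacb meet in 0. 1a->1: no, ac/cac meet in 0. 1a->2: ok.
aba: 2a undefined. 2a->0: ok.
cab: 2b undefined. 2b->0: ok.
cac: 2c undefined. 2c->0: no, ac/bcbc meet in 0. 2c->1: ok.
All examples now run through 3 states with every (state, symbol) defined. Accept strings end in {0}, Reject strings end in {1,2}; accept={0}.

states=3 start=0 accept={0} delta: 0a->1 0b->0 0c->1 1a->2 1b->2 1c->0 2a->0 2b->0 2c->1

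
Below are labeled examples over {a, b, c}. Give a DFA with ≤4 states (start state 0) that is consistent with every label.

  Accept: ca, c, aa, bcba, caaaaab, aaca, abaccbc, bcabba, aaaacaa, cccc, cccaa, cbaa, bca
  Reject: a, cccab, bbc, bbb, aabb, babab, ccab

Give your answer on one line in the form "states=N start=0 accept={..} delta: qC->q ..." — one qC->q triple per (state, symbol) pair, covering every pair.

State merging on the prefix tree: take the shortest (then alphabetical) example prefix whose next move is undefined and point that move at state 0, else 1, else 2, ...; a target is out if some Accept/Reject pair would then sit in one state with the same input left (inseparable). If every existing state is out, open a new one.
a: 0a undefined. 0a->0: no, aa/a meet in 0. Open state 1: 0a->1.
b: 0b undefined. 0b->0: no, c/bbc meet in 0 with "c" left. 0b->1: ok.
c: 0c undefined. 0c->0: no, ca/a meet in 1. 0c->1: no, c/a meet in 1. Open state 2: 0c->2.
aa: 1a undefined. 1a->0: ok.
ab: 1b undefined. 1b->0: no, c/bbc meet in 2. 1b->1: ok.
bc: 1c undefined. 1c->0: no, aa/bbc meet in 0. 1c->1: ok.
ca: 2a undefined. 2a->0: no, caaaaab/a meet in 1. 2a->1: no, ca/a meet in 1. 2a->2: ok.
cb: 2b undefined. 2b->0: ok.
cc: 2c undefined. 2c->0: no, aa/cccab meet in 0. 2c->1: no, abaccbc/a meet in 1. 2c->2: no, aa/cccab meet in 0. Open state 3: 2c->3.
cca: 3a undefined. 3a->0: ok.
ccc: 3c undefined. 3c->0: ok.
abaccb: 3b undefined. 3b->0: ok.
All examples now run through 4 states with every (state, symbol) defined. Accept strings end in {0,2}, Reject strings end in {1}; accept={0,2}.

states=4 start=0 accept={0,2} delta: 0a->1 0b->1 0c->2 1a->0 1b->1 1c->1 2a->2 2b->0 2c->3 3a->0 3b->0 3c->0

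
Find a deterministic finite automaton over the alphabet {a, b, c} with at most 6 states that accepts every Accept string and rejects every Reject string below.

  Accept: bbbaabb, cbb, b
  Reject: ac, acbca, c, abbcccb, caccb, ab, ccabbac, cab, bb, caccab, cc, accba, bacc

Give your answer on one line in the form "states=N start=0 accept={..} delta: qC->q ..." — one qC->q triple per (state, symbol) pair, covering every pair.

Grow the machine one transition at a time. Run the examples from 0; the earliest place one falls off (shortest prefix, ties alphabetical) gets sent to the lowest-numbered state that keeps every Accept/Reject pair distinguishable — a pair clashes when both reach the same state with identical unread suffix — and to a fresh state only if none does.
a: 0a undefined. 0a->0: no, b/ab meet in 0 with "b" left. Open state 1: 0a->1.
b: 0b undefined. 0b->0: no, b/bb meet in 0. 0b->1: ok.
c: 0c undefined. 0c->0: no, cbb/ab meet in 1 with "b" left. 0c->1: no, b/c meet in 1. Open state 2: 0c->2.
ab: 1b undefined. 1b->0: ok.
ac: 1c undefined. 1c->0: no, b/acbca meet in 1. 1c->1: no, b/ac meet in 1. 1c->2: ok.
ba: 1a undefined. 1a->0: ok.
ca: 2a undefined. 2a->0: no, bbbaabb/cab meet in 1. 2a->1: ok.
cb: 2b undefined. 2b->0: no, bbbaabb/acbca meet in 1. 2b->1: no, bbbaabb/acbca meet in 1. 2b->2: no, cbb/ac meet in 2. Open state 3: 2b->3.
cc: 2c undefined. 2c->0: no, bbbaabb/caccb meet in 1. 2c->1: no, bbbaabb/caccab meet in 1. 2c->2: ok.
cbb: 3b undefined. 3b->0: no, cbb/ab meet in 0. 3b->1: ok.
acbc: 3c undefined. 3c->0: no, bbbaabb/acbca meet in 1. 3c->1: ok.
accba: 3a undefined. 3a->0: ok.
All examples now run through 4 states with every (state, symbol) defined. Accept strings end in {1}, Reject strings end in {0,2,3}; accept={1}.

states=4 start=0 accept={1} delta: 0a->1 0b->1 0c->2 1a->0 1b->0 1c->2 2a->1 2b->3 2c->2 3a->0 3b->1 3c->1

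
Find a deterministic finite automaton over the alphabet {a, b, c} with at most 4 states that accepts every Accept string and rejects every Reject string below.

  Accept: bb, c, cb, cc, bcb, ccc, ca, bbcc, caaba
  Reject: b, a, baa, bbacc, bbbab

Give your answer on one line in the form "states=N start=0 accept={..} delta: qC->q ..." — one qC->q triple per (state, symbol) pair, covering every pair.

states=4 start=0 accept={2,3} delta: 0a->0 0b->1 0c->2 1a->0 1b->2 1c->1 2a->3 2b->2 2c->2 3a->1 3b->0 3c->1

Grow the machine one transition at a time. Run the examples from 0; the earliest place one falls off (shortest prefix, ties alphabetical) gets sent to the lowest-numbered state that keeps every Accept/Reject pair distinguishable — a pair clashes when both reach the same state with identical unread suffix — and to a fresh state only if none does.
a: 0a undefined. 0a->0: ok.
b: 0b undefined. 0b->0: no, bb/b meet in 0. Open state 1: 0b->1.
c: 0c undefined. 0c->0: no, c/a meet in 0. 0c->1: no, c/b meet in 1. Open state 2: 0c->2.
ba: 1a undefined. 1a->0: ok.
bb: 1b undefined. 1b->0: no, bb/a meet in 0. 1b->1: no, bb/b meet in 1. 1b->2: ok.
bc: 1c undefined. 1c->0: no, bcb/b meet in 1. 1c->1: ok.
ca: 2a undefined. 2a->0: no, cc/bbacc meet in 2 with "c" left. 2a->1: no, ca/b meet in 1. 2a->2: no, ccc/bbacc meet in 2 with "cc" left. Open state 3: 2a->3.
cb: 2b undefined. 2b->0: no, cb/a meet in 0. 2b->1: no, cb/b meet in 1. 2b->2: ok.
cc: 2c undefined. 2c->0: no, cc/a meet in 0. 2c->1: no, cc/b meet in 1. 2c->2: ok.
caa: 3a undefined. 3a->0: no, caaba/a meet in 0. 3a->1: ok.
bbac: 3c undefined. 3c->0: no, bb/bbacc meet in 2. 3c->1: ok.
bbbab: 3b undefined. 3b->0: ok.
All examples now run through 4 states with every (state, symbol) defined. Accept strings end in {2,3}, Reject strings end in {0,1}; accept={2,3}.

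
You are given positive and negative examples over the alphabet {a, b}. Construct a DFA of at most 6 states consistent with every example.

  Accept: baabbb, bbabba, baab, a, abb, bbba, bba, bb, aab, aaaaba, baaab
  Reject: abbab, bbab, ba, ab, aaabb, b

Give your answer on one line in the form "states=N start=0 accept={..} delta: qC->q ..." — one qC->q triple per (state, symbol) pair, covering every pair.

Grow the machine one transition at a time. Run the examples from 0; the earliest place one falls off (shortest prefix, ties alphabetical) gets sent to the lowest-numbered state that keeps every Accept/Reject pair distinguishable — a pair clashes when both reach the same state with identical unread suffix — and to a fresh state only if none does.
a: 0a undefined. 0a->0: no, abb/aaabb meet in 0 with "bb" left. Open state 1: 0a->1.
b: 0b undefined. 0b->0: no, a/ba meet in 1. 0b->1: no, a/b meet in 1. Open state 2: 0b->2.
aa: 1a undefined. 1a->0: no, abb/aaabb meet in 1 with "bb" left. 1a->1: no, abb/aaabb meet in 1 with "bb" left. 1a->2: ok.
ab: 1b undefined. 1b->0: no, abb/b meet in 2. 1b->1: no, a/ab meet in 1. 1b->2: ok.
ba: 2a undefined. 2a->0: no, baab/ab meet in 2. 2a->1: no, baab/aaabb meet in 2 with "b" left. 2a->2: ok.
bb: 2b undefined. 2b->0: no, bbba/abbab meet in 2. 2b->1: no, baabbb/abbab meet in 1. 2b->2: no, baabbb/abbab meet in 2. Open state 3: 2b->3.
bba: 3a undefined. 3a->0: ok.
bbb: 3b undefined. 3b->0: no, baabbb/abbab meet in 2. 3b->1: no, baabbb/abbab meet in 2. 3b->2: no, bbba/abbab meet in 2. 3b->3: no, baabbb/aaabb meet in 3. Open state 4: 3b->4.
bbba: 4a undefined. 4a->0: ok.
baabbb: 4b undefined. 4b->0: ok.
All examples now run through 5 states with every (state, symbol) defined. Accept strings end in {0,1,3}, Reject strings end in {2,4}; accept={0,1,3}.

states=5 start=0 accept={0,1,3} delta: 0a->1 0b->2 1a->2 1b->2 2a->2 2b->3 3a->0 3b->4 4a->0 4b->0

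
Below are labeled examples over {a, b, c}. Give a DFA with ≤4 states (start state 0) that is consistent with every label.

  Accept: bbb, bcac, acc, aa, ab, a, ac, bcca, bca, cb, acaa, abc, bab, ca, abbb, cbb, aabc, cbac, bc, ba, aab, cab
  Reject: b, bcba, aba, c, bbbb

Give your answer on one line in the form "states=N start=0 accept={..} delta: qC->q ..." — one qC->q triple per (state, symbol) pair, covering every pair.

Fold the examples into a partial DFA from state 0: repeatedly fix the first undefined (state, symbol) met by the shortest-then-alphabetical prefix, trying targets in increasing order and rejecting any under which an Accept and a Reject string meet in one state with the same remainder; add a state when all current targets are rejected. Accepting states are where Accept strings end.
a: 0a undefined. 0a->0: no, ab/b meet in 0 with "b" left. Open state 1: 0a->1.
b: 0b undefined. 0b->0: no, bbb/b meet in 0. 0b->1: no, a/b meet in 1. Open state 2: 0b->2.
c: 0c undefined. 0c->0: no, cb/b meet in 2. 0c->1: no, a/c meet in 1. 0c->2: ok.
aa: 1a undefined. 1a->0: no, aab/b meet in 2. 1a->1: ok.
ab: 1b undefined. 1b->0: no, aa/aba meet in 1. 1b->1: no, aa/aba meet in 1. 1b->2: no, ab/b meet in 2. Open state 3: 1b->3.
ac: 1c undefined. 1c->0: no, acc/b meet in 2. 1c->1: ok.
ba: 2a undefined. 2a->0: no, bab/b meet in 2. 2a->1: ok.
bb: 2b undefined. 2b->0: no, bbb/b meet in 2. 2b->1: ok.
bc: 2c undefined. 2c->0: no, bcac/bcba meet in 1. 2c->1: ok.
aba: 3a undefined. 3a->0: ok.
abb: 3b undefined. 3b->0: no, abbb/b meet in 2. 3b->1: no, bcac/bbbb meet in 1. 3b->2: ok.
abc: 3c undefined. 3c->0: no, abc/bcba meet in 0. 3c->1: ok.
All examples now run through 4 states with every (state, symbol) defined. Accept strings end in {1,3}, Reject strings end in {0,2}; accept={1,3}.

states=4 start=0 accept={1,3} delta: 0a->1 0b->2 0c->2 1a->1 1b->3 1c->1 2a->1 2b->1 2c->1 3a->0 3b->2 3c->1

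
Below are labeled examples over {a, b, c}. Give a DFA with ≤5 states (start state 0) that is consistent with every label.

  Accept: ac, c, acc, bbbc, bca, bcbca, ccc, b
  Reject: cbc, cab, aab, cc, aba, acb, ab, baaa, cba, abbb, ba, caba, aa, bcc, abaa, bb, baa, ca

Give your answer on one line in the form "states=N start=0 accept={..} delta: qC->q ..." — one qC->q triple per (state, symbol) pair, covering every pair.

states=5 start=0 accept={2,3,4} delta: 0a->1 0b->2 0c->3 1a->1 1b->0 1c->2 2a->0 2b->0 2c->4 3a->1 3b->3 3c->0 4a->2 4b->2 4c->0

State merging on the prefix tree: take the shortest (then alphabetical) example prefix whose next move is undefined and point that move at state 0, else 1, else 2, ...; a target is out if some Accept/Reject pair would then sit in one state with the same input left (inseparable). If every existing state is out, open a new one.
a: 0a undefined. 0a->0: no, acc/cc meet in 0 with "cc" left. Open state 1: 0a->1.
b: 0b undefined. 0b->0: no, bca/ca meet in 0 with "ca" left. 0b->1: no, acc/bcc meet in 1 with "cc" left. Open state 2: 0b->2.
c: 0c undefined. 0c->0: no, c/cc meet in 0. 0c->1: no, ac/cc meet in 1 with "c" left. 0c->2: no, ccc/bcc meet in 2 with "cc" left. Open state 3: 0c->3.
aa: 1a undefined. 1a->0: no, b/aab meet in 2. 1a->1: ok.
ab: 1b undefined. 1b->0: ok.
ac: 1c undefined. 1c->0: no, ac/aab meet in 0. 1c->1: no, ac/aba meet in 1. 1c->2: ok.
ba: 2a undefined. 2a->0: ok.
bb: 2b undefined. 2b->0: ok.
bc: 2c undefined. 2c->0: no, c/bcc meet in 3. 2c->1: no, ac/bcc meet in 2. 2c->2: no, ac/bcc meet in 2. 2c->3: no, bca/ca meet in 3 with "a" left. Open state 4: 2c->4.
ca: 3a undefined. 3a->0: no, ac/cab meet in 2. 3a->1: ok.
cb: 3b undefined. 3b->0: no, c/cbc meet in 3. 3b->1: no, ac/cbc meet in 2. 3b->2: no, acc/cbc meet in 4. 3b->3: ok.
cc: 3c undefined. 3c->0: ok.
bca: 4a undefined. 4a->0: no, bca/cbc meet in 0. 4a->1: no, bca/aba meet in 1. 4a->2: ok.
bcb: 4b undefined. 4b->0: no, bcbca/aba meet in 1. 4b->1: no, bcbca/cbc meet in 0. 4b->2: ok.
bcc: 4c undefined. 4c->0: ok.
All examples now run through 5 states with every (state, symbol) defined. Accept strings end in {2,3,4}, Reject strings end in {0,1}; accept={2,3,4}.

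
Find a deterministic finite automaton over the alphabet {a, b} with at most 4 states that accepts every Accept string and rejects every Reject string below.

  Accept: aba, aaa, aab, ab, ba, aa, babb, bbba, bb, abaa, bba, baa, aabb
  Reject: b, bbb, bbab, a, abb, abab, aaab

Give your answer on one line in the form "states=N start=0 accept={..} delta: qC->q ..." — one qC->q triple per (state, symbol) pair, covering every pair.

states=4 start=0 accept={0,2,3} delta: 0a->1 0b->1 1a->2 1b->3 2a->0 2b->2 3a->3 3b->1

Grow the machine one transition at a time. Run the examples from 0; the earliest place one falls off (shortest prefix, ties alphabetical) gets sent to the lowest-numbered state that keeps every Accept/Reject pair distinguishable — a pair clashes when both reach the same state with identical unread suffix — and to a fresh state only if none does.
a: 0a undefined. 0a->0: no, aaa/a meet in 0. Open state 1: 0a->1.
b: 0b undefined. 0b->0: no, ab/bbab meet in 1 with "b" left. 0b->1: ok.
aa: 1a undefined. 1a->0: no, aaa/b meet in 1. 1a->1: no, aaa/b meet in 1. Open state 2: 1a->2.
ab: 1b undefined. 1b->0: no, aba/b meet in 1. 1b->1: no, aab/bbab meet in 2 with "b" left. 1b->2: no, aab/bbb meet in 2 with "b" left. Open state 3: 1b->3.
aaa: 2a undefined. 2a->0: ok.
aab: 2b undefined. 2b->0: no, babb/b meet in 1. 2b->1: no, aab/b meet in 1. 2b->2: ok.
aba: 3a undefined. 3a->0: no, abaa/b meet in 1. 3a->1: no, aba/b meet in 1. 3a->2: no, aba/bbab meet in 2. 3a->3: ok.
abb: 3b undefined. 3b->0: no, aaa/bbb meet in 0. 3b->1: ok.
All examples now run through 4 states with every (state, symbol) defined. Accept strings end in {0,2,3}, Reject strings end in {1}; accept={0,2,3}.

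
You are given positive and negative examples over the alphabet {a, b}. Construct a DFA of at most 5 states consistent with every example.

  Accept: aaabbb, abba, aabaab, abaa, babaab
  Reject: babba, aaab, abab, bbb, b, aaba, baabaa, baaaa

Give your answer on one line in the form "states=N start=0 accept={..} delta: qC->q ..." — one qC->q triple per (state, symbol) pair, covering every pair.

State merging on the prefix tree: take the shortest (then alphabetical) example prefix whose next move is undefined and point that move at state 0, else 1, else 2, ...; a target is out if some Accept/Reject pair would then sit in one state with the same input left (inseparable). If every existing state is out, open a new one.
a: 0a undefined. 0a->0: no, aaabbb/bbb meet in 0 with "bbb" left. Open state 1: 0a->1.
b: 0b undefined. 0b->0: no, abba/babba meet in 1 with "bba" left. 0b->1: ok.
aa: 1a undefined. 1a->0: no, aabaab/aaab meet in 1 with "b" left. 1a->1: no, abba/babba meet in 1 with "bba" left. Open state 2: 1a->2.
ab: 1b undefined. 1b->0: ok.
aaa: 2a undefined. 2a->0: no, aaabbb/aaab meet in 1. 2a->1: no, aaabbb/aaab meet in 0. 2a->2: no, abba/baaaa meet in 2. Open state 3: 2a->3.
aab: 2b undefined. 2b->0: no, abba/babba meet in 2. 2b->1: no, abba/aaba meet in 2. 2b->2: ok.
aaab: 3b undefined. 3b->0: no, aaabbb/aaab meet in 0. 3b->1: no, aaabbb/aaab meet in 1. 3b->2: no, aaabbb/aaab meet in 2. 3b->3: no, aaabbb/babba meet in 3. Open state 4: 3b->4.
baaa: 3a undefined. 3a->0: no, aabaab/bbb meet in 1. 3a->1: no, abba/baaaa meet in 2. 3a->2: ok.
aaabb: 4b undefined. 4b->0: no, aaabbb/bbb meet in 1. 4b->1: no, aaabbb/abab meet in 0. 4b->2: ok.
baaba: 4a undefined. 4a->0: ok.
All examples now run through 5 states with every (state, symbol) defined. Accept strings end in {2}, Reject strings end in {0,1,3,4}; accept={2}.

states=5 start=0 accept={2} delta: 0a->1 0b->1 1a->2 1b->0 2a->3 2b->2 3a->2 3b->4 4a->0 4b->2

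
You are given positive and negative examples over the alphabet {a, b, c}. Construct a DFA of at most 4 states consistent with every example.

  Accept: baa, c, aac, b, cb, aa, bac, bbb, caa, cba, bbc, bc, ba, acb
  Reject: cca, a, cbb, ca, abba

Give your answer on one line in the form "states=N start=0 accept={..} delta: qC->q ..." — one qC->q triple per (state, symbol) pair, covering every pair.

State merging on the prefix tree: take the shortest (then alphabetical) example prefix whose next move is undefined and point that move at state 0, else 1, else 2, ...; a target is out if some Accept/Reject pair would then sit in one state with the same input left (inseparable). If every existing state is out, open a new one.
a: 0a undefined. 0a->0: no, aa/a meet in 0. Open state 1: 0a->1.
b: 0b undefined. 0b->0: no, ba/a meet in 1. 0b->1: no, b/a meet in 1. Open state 2: 0b->2.
c: 0c undefined. 0c->0: ok.
aa: 1a undefined. 1a->0: ok.
ab: 1b undefined. 1b->0: no, cba/abba meet in 2 with "a" left. 1b->1: no, c/abba meet in 0. 1b->2: ok.
ac: 1c undefined. 1c->0: ok.
ba: 2a undefined. 2a->0: no, baa/cca meet in 1. 2a->1: no, cba/cca meet in 1. 2a->2: ok.
bb: 2b undefined. 2b->0: no, c/cbb meet in 0. 2b->1: no, c/abba meet in 0. 2b->2: no, baa/cbb meet in 2. Open state 3: 2b->3.
bc: 2c undefined. 2c->0: ok.
bbb: 3b undefined. 3b->0: ok.
bbc: 3c undefined. 3c->0: ok.
abba: 3a undefined. 3a->0: no, c/abba meet in 0. 3a->1: ok.
All examples now run through 4 states with every (state, symbol) defined. Accept strings end in {0,2}, Reject strings end in {1,3}; accept={0,2}.

states=4 start=0 accept={0,2} delta: 0a->1 0b->2 0c->0 1a->0 1b->2 1c->0 2a->2 2b->3 2c->0 3a->1 3b->0 3c->0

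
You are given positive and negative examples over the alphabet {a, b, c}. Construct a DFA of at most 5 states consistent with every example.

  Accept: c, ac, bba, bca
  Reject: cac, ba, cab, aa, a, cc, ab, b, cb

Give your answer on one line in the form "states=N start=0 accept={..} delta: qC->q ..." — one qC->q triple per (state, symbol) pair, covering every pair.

states=3 start=0 accept={2} delta: 0a->0 0b->1 0c->2 1a->0 1b->2 1c->2 2a->2 2b->0 2c->0

State merging on the prefix tree: take the shortest (then alphabetical) example prefix whose next move is undefined and point that move at state 0, else 1, else 2, ...; a target is out if some Accept/Reject pair would then sit in one state with the same input left (inseparable). If every existing state is out, open a new one.
a: 0a undefined. 0a->0: ok.
b: 0b undefined. 0b->0: no, bba/ba meet in 0. Open state 1: 0b->1.
c: 0c undefined. 0c->0: no, c/cac meet in 0. 0c->1: no, c/ab meet in 1. Open state 2: 0c->2.
ba: 1a undefined. 1a->0: ok.
bb: 1b undefined. 1b->0: no, bba/ba meet in 0. 1b->1: no, bba/ba meet in 0. 1b->2: ok.
bc: 1c undefined. 1c->0: no, bca/ba meet in 0. 1c->1: no, bca/ba meet in 0. 1c->2: ok.
ca: 2a undefined. 2a->0: no, c/cac meet in 2. 2a->1: no, c/cac meet in 2. 2a->2: ok.
cb: 2b undefined. 2b->0: ok.
cc: 2c undefined. 2c->0: ok.
All examples now run through 3 states with every (state, symbol) defined. Accept strings end in {2}, Reject strings end in {0,1}; accept={2}.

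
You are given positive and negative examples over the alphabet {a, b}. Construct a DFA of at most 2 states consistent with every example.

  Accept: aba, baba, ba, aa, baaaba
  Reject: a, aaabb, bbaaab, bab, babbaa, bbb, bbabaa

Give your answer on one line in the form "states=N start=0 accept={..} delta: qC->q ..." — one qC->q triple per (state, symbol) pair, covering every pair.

Grow the machine one transition at a time. Run the examples from 0; the earliest place one falls off (shortest prefix, ties alphabetical) gets sent to the lowest-numbered state that keeps every Accept/Reject pair distinguishable — a pair clashes when both reach the same state with identical unread suffix — and to a fresh state only if none does.
a: 0a undefined. 0a->0: no, aa/a meet in 0. Open state 1: 0a->1.
b: 0b undefined. 0b->0: no, ba/a meet in 1. 0b->1: ok.
aa: 1a undefined. 1a->0: ok.
ab: 1b undefined. 1b->0: no, aba/a meet in 1. 1b->1: ok.
All examples now run through 2 states with every (state, symbol) defined. Accept strings end in {0}, Reject strings end in {1}; accept={0}.

states=2 start=0 accept={0} delta: 0a->1 0b->1 1a->0 1b->1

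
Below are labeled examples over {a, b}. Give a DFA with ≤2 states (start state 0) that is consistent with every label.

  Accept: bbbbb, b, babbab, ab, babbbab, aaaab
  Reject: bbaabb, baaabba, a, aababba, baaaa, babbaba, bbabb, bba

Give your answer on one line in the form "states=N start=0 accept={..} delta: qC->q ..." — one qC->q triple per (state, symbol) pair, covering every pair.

State merging on the prefix tree: take the shortest (then alphabetical) example prefix whose next move is undefined and point that move at state 0, else 1, else 2, ...; a target is out if some Accept/Reject pair would then sit in one state with the same input left (inseparable). If every existing state is out, open a new one.
a: 0a undefined. 0a->0: ok.
b: 0b undefined. 0b->0: no, bbbbb/bbaabb meet in 0. Open state 1: 0b->1.
ba: 1a undefined. 1a->0: ok.
bb: 1b undefined. 1b->0: ok.
All examples now run through 2 states with every (state, symbol) defined. Accept strings end in {1}, Reject strings end in {0}; accept={1}.

states=2 start=0 accept={1} delta: 0a->0 0b->1 1a->0 1b->0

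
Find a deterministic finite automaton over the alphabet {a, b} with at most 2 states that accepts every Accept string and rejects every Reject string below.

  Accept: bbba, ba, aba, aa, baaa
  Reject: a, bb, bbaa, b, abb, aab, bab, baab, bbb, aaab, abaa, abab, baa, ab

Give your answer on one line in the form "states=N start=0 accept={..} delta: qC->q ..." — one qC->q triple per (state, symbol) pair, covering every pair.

State merging on the prefix tree: take the shortest (then alphabetical) example prefix whose next move is undefined and point that move at state 0, else 1, else 2, ...; a target is out if some Accept/Reject pair would then sit in one state with the same input left (inseparable). If every existing state is out, open a new one.
a: 0a undefined. 0a->0: no, aa/a meet in 0. Open state 1: 0a->1.
b: 0b undefined. 0b->0: no, bbba/a meet in 1. 0b->1: ok.
aa: 1a undefined. 1a->0: ok.
ab: 1b undefined. 1b->0: no, bbba/bb meet in 0. 1b->1: ok.
All examples now run through 2 states with every (state, symbol) defined. Accept strings end in {0}, Reject strings end in {1}; accept={0}.

states=2 start=0 accept={0} delta: 0a->1 0b->1 1a->0 1b->1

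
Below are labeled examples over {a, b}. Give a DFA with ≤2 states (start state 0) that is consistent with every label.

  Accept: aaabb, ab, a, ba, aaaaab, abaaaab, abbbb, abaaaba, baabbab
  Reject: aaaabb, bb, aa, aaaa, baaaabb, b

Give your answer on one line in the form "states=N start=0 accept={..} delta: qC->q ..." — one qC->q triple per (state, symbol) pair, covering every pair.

State merging on the prefix tree: take the shortest (then alphabetical) example prefix whose next move is undefined and point that move at state 0, else 1, else 2, ...; a target is out if some Accept/Reject pair would then sit in one state with the same input left (inseparable). If every existing state is out, open a new one.
a: 0a undefined. 0a->0: no, aaabb/aaaabb meet in 0 with "bb" left. Open state 1: 0a->1.
b: 0b undefined. 0b->0: ok.
aa: 1a undefined. 1a->0: ok.
ab: 1b undefined. 1b->0: no, aaabb/aaaabb meet in 0. 1b->1: ok.
All examples now run through 2 states with every (state, symbol) defined. Accept strings end in {1}, Reject strings end in {0}; accept={1}.

states=2 start=0 accept={1} delta: 0a->1 0b->0 1a->0 1b->1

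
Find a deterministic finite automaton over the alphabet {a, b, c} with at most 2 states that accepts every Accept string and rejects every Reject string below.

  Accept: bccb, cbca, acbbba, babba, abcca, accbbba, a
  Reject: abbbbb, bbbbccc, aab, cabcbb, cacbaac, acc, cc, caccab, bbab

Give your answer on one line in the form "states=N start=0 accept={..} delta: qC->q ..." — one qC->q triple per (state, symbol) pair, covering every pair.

states=2 start=0 accept={0} delta: 0a->0 0b->1 0c->1 1a->0 1b->0 1c->1

Grow the machine one transition at a time. Run the examples from 0; the earliest place one falls off (shortest prefix, ties alphabetical) gets sent to the lowest-numbered state that keeps every Accept/Reject pair distinguishable — a pair clashes when both reach the same state with identical unread suffix — and to a fresh state only if none does.
a: 0a undefined. 0a->0: ok.
b: 0b undefined. 0b->0: no, babba/abbbbb meet in 0. Open state 1: 0b->1.
c: 0c undefined. 0c->0: no, a/acc meet in 0. 0c->1: ok.
ba: 1a undefined. 1a->0: ok.
bb: 1b undefined. 1b->0: ok.
bc: 1c undefined. 1c->0: no, bccb/cabcbb meet in 0. 1c->1: ok.
All examples now run through 2 states with every (state, symbol) defined. Accept strings end in {0}, Reject strings end in {1}; accept={0}.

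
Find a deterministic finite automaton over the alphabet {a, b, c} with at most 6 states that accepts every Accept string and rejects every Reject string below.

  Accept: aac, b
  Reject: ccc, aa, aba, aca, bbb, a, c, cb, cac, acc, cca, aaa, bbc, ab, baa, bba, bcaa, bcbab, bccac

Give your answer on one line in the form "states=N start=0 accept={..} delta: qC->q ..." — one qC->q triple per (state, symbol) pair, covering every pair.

states=4 start=0 accept={2} delta: 0a->1 0b->2 0c->3 1a->1 1b->0 1c->2 2a->0 2b->3 2c->1 3a->0 3b->0 3c->0

Grow the machine one transition at a time. Run the examples from 0; the earliest place one falls off (shortest prefix, ties alphabetical) gets sent to the lowest-numbered state that keeps every Accept/Reject pair distinguishable — a pair clashes when both reach the same state with identical unread suffix — and to a fresh state only if none does.
a: 0a undefined. 0a->0: no, aac/c meet in 0 with "c" left. Open state 1: 0a->1.
b: 0b undefined. 0b->0: no, b/bbb meet in 0. 0b->1: no, b/a meet in 1. Open state 2: 0b->2.
c: 0c undefined. 0c->0: no, b/cb meet in 2. 0c->1: no, aac/cac meet in 1 with "ac" left. 0c->2: no, b/c meet in 2. Open state 3: 0c->3.
aa: 1a undefined. 1a->0: no, aac/c meet in 3. 1a->1: ok.
ab: 1b undefined. 1b->0: ok.
ac: 1c undefined. 1c->0: no, aac/ab meet in 0. 1c->1: no, aac/aa meet in 1. 1c->2: ok.
ba: 2a undefined. 2a->0: ok.
bb: 2b undefined. 2b->0: no, aac/bbb meet in 2. 2b->1: no, aac/bbc meet in 2. 2b->2: no, aac/bbb meet in 2. 2b->3: ok.
bc: 2c undefined. 2c->0: no, aac/bcbab meet in 2. 2c->1: ok.
ca: 3a undefined. 3a->0: ok.
cb: 3b undefined. 3b->0: ok.
cc: 3c undefined. 3c->0: ok.
All examples now run through 4 states with every (state, symbol) defined. Accept strings end in {2}, Reject strings end in {0,1,3}; accept={2}.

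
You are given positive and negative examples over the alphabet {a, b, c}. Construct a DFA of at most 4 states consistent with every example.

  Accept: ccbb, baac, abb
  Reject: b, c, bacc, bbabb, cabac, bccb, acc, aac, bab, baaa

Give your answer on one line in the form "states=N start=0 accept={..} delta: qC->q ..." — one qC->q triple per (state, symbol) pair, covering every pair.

Grow the machine one transition at a time. Run the examples from 0; the earliest place one falls off (shortest prefix, ties alphabetical) gets sent to the lowest-numbered state that keeps every Accept/Reject pair distinguishable — a pair clashes when both reach the same state with identical unread suffix — and to a fresh state only if none does.
a: 0a undefined. 0a->0: ok.
b: 0b undefined. 0b->0: no, baac/c meet in 0 with "c" left. Open state 1: 0b->1.
c: 0c undefined. 0c->0: ok.
ba: 1a undefined. 1a->0: no, baac/c meet in 0. 1a->1: no, ccbb/bab meet in 1 with "b" left. Open state 2: 1a->2.
bb: 1b undefined. 1b->0: no, ccbb/c meet in 0. 1b->1: no, ccbb/b meet in 1. 1b->2: ok.
bc: 1c undefined. 1c->0: ok.
baa: 2a undefined. 2a->0: no, ccbb/bbabb meet in 2. 2a->1: no, ccbb/baaa meet in 2. 2a->2: no, ccbb/baaa meet in 2. Open state 3: 2a->3.
bab: 2b undefined. 2b->0: ok.
bac: 2c undefined. 2c->0: ok.
baaa: 3a undefined. 3a->0: ok.
baac: 3c undefined. 3c->0: no, baac/c meet in 0. 3c->1: no, baac/b meet in 1. 3c->2: ok.
bbab: 3b undefined. 3b->0: ok.
All examples now run through 4 states with every (state, symbol) defined. Accept strings end in {2}, Reject strings end in {0,1}; accept={2}.

states=4 start=0 accept={2} delta: 0a->0 0b->1 0c->0 1a->2 1b->2 1c->0 2a->3 2b->0 2c->0 3a->0 3b->0 3c->2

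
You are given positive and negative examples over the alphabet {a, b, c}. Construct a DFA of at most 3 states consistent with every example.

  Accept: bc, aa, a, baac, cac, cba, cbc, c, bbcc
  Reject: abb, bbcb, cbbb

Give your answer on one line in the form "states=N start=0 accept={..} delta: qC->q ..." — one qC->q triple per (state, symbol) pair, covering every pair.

Grow the machine one transition at a time. Run the examples from 0; the earliest place one falls off (shortest prefix, ties alphabetical) gets sent to the lowest-numbered state that keeps every Accept/Reject pair distinguishable — a pair clashes when both reach the same state with identical unread suffix — and to a fresh state only if none does.
a: 0a undefined. 0a->0: ok.
b: 0b undefined. 0b->0: no, aa/abb meet in 0. Open state 1: 0b->1.
c: 0c undefined. 0c->0: ok.
ba: 1a undefined. 1a->0: ok.
bb: 1b undefined. 1b->0: no, aa/abb meet in 0. 1b->1: ok.
bc: 1c undefined. 1c->0: ok.
All examples now run through 2 states with every (state, symbol) defined. Accept strings end in {0}, Reject strings end in {1}; accept={0}.

states=2 start=0 accept={0} delta: 0a->0 0b->1 0c->0 1a->0 1b->1 1c->0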